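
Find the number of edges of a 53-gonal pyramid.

A pyramid on an n-gon base has one n-gon and n triangles: V = 53 + 1 = 54, E = 2·53 = 106, F = 53 + 1 = 54.

106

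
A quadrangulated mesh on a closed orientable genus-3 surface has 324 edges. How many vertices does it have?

158

χ = 2 − 2·3 = -4, and every face is a square so 4F = 2E.
F = 2E/4 = 162. Then V = -4 + E − F = -4 + 324 − 162 = 158.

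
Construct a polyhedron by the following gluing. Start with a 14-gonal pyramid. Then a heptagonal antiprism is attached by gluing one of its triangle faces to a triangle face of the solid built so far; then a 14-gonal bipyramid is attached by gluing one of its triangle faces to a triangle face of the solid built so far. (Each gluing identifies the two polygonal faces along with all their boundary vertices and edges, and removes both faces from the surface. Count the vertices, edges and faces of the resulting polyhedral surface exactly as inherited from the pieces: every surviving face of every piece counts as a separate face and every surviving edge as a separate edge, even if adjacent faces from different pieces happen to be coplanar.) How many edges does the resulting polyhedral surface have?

A 14-gonal pyramid: V=15, E=28, F=15.
Attach a heptagonal antiprism (V=14, E=28, F=16) along a 3-gon: merge 3 vertices and 3 edges, delete both glued faces → V=26, E=53, F=29.
Attach a 14-gonal bipyramid (V=16, E=42, F=28) along a 3-gon: merge 3 vertices and 3 edges, delete both glued faces → V=39, E=92, F=55.
Check: V − E + F = 39 − 92 + 55 = 2.

92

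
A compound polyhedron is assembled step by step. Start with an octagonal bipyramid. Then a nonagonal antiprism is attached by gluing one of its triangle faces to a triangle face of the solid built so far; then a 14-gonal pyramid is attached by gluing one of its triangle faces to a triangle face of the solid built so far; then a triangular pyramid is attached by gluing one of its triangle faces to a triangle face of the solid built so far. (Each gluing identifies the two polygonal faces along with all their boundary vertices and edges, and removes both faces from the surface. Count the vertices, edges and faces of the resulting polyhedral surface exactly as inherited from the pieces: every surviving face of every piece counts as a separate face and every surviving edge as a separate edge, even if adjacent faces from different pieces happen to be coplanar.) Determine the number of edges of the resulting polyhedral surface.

85

An octagonal bipyramid: V=10, E=24, F=16.
Attach a nonagonal antiprism (V=18, E=36, F=20) along a 3-gon: merge 3 vertices and 3 edges, delete both glued faces → V=25, E=57, F=34.
Attach a 14-gonal pyramid (V=15, E=28, F=15) along a 3-gon: merge 3 vertices and 3 edges, delete both glued faces → V=37, E=82, F=47.
Attach a triangular pyramid (V=4, E=6, F=4) along a 3-gon: merge 3 vertices and 3 edges, delete both glued faces → V=38, E=85, F=49.
Check: V − E + F = 38 − 85 + 49 = 2.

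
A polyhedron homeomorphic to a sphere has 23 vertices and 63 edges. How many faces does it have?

Here V − E + F = 2.
F = 2 − V + E = 2 − 23 + 63 = 42.

42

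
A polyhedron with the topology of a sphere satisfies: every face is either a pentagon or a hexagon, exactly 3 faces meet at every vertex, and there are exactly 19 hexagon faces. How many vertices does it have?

Let x be the number of pentagons; then F = 19 + x.
Edge–face incidences: 2E = 6·19 + 5·x = 114 + 5x.
Every vertex has degree 3, so 3V = 2E.
Euler: V − E + F = 2 ⇒ (2E)/3 − E + (19 + x) = 2.
Multiply by 6: 2·(2E) − 3·(2E) + 6·(19 + x) = 12, i.e. 114 + 6x − (114 + 5x) = 12.
Collecting terms: x = 12.
Then 2E = 114 + 5·12 = 174, so E = 87, V = 2E/3 = 58, F = 19 + 12 = 31.

58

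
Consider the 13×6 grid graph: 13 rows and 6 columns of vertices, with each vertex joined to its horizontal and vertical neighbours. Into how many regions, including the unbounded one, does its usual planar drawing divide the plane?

The grid has V = 13·6 = 78 vertices and E = 13·5 + 6·12 = 137 edges.
F = 2 − V + E = 2 − 78 + 137 = 61.

61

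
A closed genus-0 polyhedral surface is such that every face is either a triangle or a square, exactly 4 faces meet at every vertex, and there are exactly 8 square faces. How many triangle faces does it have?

Let x be the number of triangles; then F = 8 + x.
Edge–face incidences: 2E = 4·8 + 3·x = 32 + 3x.
Every vertex has degree 4, so 4V = 2E.
Euler: V − E + F = 2 ⇒ (2E)/4 − E + (8 + x) = 2.
Multiply by 8: 2·(2E) − 4·(2E) + 8·(8 + x) = 16, i.e. 64 + 8x − 2·(32 + 3x) = 16.
Collecting terms: 2x = 16, so x = 8.
Then 2E = 32 + 3·8 = 56, so E = 28, V = 2E/4 = 14, F = 8 + 8 = 16.

8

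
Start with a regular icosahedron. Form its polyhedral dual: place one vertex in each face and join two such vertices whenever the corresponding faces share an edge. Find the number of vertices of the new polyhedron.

The base solid has V = 12, E = 30, F = 20.
The dual swaps V and F and preserves E: V′ = F = 20, E′ = E = 30, F′ = V = 12.

20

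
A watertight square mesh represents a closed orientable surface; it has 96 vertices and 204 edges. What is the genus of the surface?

Every face is a square and each edge borders two faces, so 4F = 2·204, giving F = 102.
χ = V − E + F = 96 − 204 + 102 = -6.
For a closed orientable surface χ = 2 − 2g, so g = (2 − (-6))/2 = 4.

4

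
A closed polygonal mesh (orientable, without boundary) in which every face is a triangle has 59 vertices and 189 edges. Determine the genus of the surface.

3

Every face is a triangle and each edge borders two faces, so 3F = 2·189, giving F = 126.
χ = V − E + F = 59 − 189 + 126 = -4.
For a closed orientable surface χ = 2 − 2g, so g = (2 − (-4))/2 = 3.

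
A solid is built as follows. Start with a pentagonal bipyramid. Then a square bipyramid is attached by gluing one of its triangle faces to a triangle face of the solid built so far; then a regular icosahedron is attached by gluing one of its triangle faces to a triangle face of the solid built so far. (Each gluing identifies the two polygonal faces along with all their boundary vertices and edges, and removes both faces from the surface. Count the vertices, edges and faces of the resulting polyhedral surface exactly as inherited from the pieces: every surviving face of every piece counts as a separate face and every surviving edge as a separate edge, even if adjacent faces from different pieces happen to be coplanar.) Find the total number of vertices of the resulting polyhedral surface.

A pentagonal bipyramid: V=7, E=15, F=10.
Attach a square bipyramid (V=6, E=12, F=8) along a 3-gon: merge 3 vertices and 3 edges, delete both glued faces → V=10, E=24, F=16.
Attach a regular icosahedron (V=12, E=30, F=20) along a 3-gon: merge 3 vertices and 3 edges, delete both glued faces → V=19, E=51, F=34.
Check: V − E + F = 19 − 51 + 34 = 2.

19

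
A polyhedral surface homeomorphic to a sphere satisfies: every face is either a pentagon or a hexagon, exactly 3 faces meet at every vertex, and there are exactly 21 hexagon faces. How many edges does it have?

Let x be the number of pentagons; then F = 21 + x.
Edge–face incidences: 2E = 6·21 + 5·x = 126 + 5x.
Every vertex has degree 3, so 3V = 2E.
Euler: V − E + F = 2 ⇒ (2E)/3 − E + (21 + x) = 2.
Multiply by 6: 2·(2E) − 3·(2E) + 6·(21 + x) = 12, i.e. 126 + 6x − (126 + 5x) = 12.
Collecting terms: x = 12.
Then 2E = 126 + 5·12 = 186, so E = 93, V = 2E/3 = 62, F = 21 + 12 = 33.

93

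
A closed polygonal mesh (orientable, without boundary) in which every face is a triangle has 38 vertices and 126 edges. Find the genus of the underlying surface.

3

Every face is a triangle and each edge borders two faces, so 3F = 2·126, giving F = 84.
χ = V − E + F = 38 − 126 + 84 = -4.
For a closed orientable surface χ = 2 − 2g, so g = (2 − (-4))/2 = 3.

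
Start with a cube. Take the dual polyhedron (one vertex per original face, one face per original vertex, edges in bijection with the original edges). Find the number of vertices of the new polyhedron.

6

The base solid has V = 8, E = 12, F = 6.
The dual swaps V and F and preserves E: V′ = F = 6, E′ = E = 12, F′ = V = 8.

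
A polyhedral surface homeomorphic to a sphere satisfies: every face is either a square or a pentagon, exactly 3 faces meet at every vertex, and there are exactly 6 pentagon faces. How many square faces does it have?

3

Let x be the number of squares; then F = 6 + x.
Edge–face incidences: 2E = 5·6 + 4·x = 30 + 4x.
Every vertex has degree 3, so 3V = 2E.
Euler: V − E + F = 2 ⇒ (2E)/3 − E + (6 + x) = 2.
Multiply by 6: 2·(2E) − 3·(2E) + 6·(6 + x) = 12, i.e. 36 + 6x − (30 + 4x) = 12.
Collecting terms: 2x + 6 = 12, so 2x = 6, so x = 3.
Then 2E = 30 + 4·3 = 42, so E = 21, V = 2E/3 = 14, F = 6 + 3 = 9.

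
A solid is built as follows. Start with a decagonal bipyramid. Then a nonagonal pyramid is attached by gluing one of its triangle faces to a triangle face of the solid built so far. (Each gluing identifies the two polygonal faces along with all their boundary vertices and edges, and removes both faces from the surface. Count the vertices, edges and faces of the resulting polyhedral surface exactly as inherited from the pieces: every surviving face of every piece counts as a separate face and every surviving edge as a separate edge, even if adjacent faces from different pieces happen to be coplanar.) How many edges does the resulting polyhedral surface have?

A decagonal bipyramid: V=12, E=30, F=20.
Attach a nonagonal pyramid (V=10, E=18, F=10) along a 3-gon: merge 3 vertices and 3 edges, delete both glued faces → V=19, E=45, F=28.
Check: V − E + F = 19 − 45 + 28 = 2.

45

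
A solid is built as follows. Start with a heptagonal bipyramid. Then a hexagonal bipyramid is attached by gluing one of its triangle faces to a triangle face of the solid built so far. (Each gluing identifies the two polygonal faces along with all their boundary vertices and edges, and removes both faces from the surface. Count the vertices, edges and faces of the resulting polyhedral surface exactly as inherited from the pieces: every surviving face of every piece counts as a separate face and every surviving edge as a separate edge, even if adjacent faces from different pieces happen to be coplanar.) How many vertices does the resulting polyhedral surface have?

14

A heptagonal bipyramid: V=9, E=21, F=14.
Attach a hexagonal bipyramid (V=8, E=18, F=12) along a 3-gon: merge 3 vertices and 3 edges, delete both glued faces → V=14, E=36, F=24.
Check: V − E + F = 14 − 36 + 24 = 2.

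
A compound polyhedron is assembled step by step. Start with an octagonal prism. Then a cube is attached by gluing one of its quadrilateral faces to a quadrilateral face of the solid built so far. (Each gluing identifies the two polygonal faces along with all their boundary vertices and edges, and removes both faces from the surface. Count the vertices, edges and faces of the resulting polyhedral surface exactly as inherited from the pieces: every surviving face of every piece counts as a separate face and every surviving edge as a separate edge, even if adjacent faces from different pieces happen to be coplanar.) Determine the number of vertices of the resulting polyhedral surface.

20

An octagonal prism: V=16, E=24, F=10.
Attach a cube (V=8, E=12, F=6) along a 4-gon: merge 4 vertices and 4 edges, delete both glued faces → V=20, E=32, F=14.
Check: V − E + F = 20 − 32 + 14 = 2.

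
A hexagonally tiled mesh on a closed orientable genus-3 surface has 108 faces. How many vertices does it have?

212

χ = 2 − 2·3 = -4, and every face is a hexagon so 6F = 2E.
E = 6·108/2 = 324. Then V = -4 + E − F = -4 + 324 − 108 = 212.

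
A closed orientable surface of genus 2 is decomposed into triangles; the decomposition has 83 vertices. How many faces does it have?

170

χ = 2 − 2·2 = -2, and every face is a triangle so 3F = 2E.
V − E + F = -2 with E = 3F/2 gives 83 − (3/2 − 1)·F = -2, so F = 170 and E = 255.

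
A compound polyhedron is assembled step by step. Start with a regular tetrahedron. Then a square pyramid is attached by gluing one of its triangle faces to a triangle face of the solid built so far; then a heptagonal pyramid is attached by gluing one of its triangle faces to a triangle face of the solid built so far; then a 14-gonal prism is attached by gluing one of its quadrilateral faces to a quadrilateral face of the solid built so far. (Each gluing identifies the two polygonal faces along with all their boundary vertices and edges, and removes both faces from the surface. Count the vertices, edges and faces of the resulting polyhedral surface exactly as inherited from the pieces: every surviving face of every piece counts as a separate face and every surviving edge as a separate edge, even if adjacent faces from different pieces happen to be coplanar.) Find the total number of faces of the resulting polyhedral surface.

27

A regular tetrahedron: V=4, E=6, F=4.
Attach a square pyramid (V=5, E=8, F=5) along a 3-gon: merge 3 vertices and 3 edges, delete both glued faces → V=6, E=11, F=7.
Attach a heptagonal pyramid (V=8, E=14, F=8) along a 3-gon: merge 3 vertices and 3 edges, delete both glued faces → V=11, E=22, F=13.
Attach a 14-gonal prism (V=28, E=42, F=16) along a 4-gon: merge 4 vertices and 4 edges, delete both glued faces → V=35, E=60, F=27.
Check: V − E + F = 35 − 60 + 27 = 2.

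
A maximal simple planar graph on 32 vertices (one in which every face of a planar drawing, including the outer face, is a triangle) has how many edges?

In a plane triangulation 3F = 2E and V − E + F = 2, so E = 3V − 6 = 3·32 − 6 = 90.

90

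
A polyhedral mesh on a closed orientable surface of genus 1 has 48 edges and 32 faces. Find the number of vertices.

16

For a closed orientable surface of genus 1, χ = 2 − 2·1 = 0.
V = 0 + E − F = 0 + 48 − 32 = 16.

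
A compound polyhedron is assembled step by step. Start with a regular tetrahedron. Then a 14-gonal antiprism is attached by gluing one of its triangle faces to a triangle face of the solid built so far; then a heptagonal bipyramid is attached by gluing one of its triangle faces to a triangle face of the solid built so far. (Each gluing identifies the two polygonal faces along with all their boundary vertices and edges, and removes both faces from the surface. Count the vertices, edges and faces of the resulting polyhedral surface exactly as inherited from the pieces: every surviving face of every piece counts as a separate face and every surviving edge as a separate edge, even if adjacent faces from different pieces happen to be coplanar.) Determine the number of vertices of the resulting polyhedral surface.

35

A regular tetrahedron: V=4, E=6, F=4.
Attach a 14-gonal antiprism (V=28, E=56, F=30) along a 3-gon: merge 3 vertices and 3 edges, delete both glued faces → V=29, E=59, F=32.
Attach a heptagonal bipyramid (V=9, E=21, F=14) along a 3-gon: merge 3 vertices and 3 edges, delete both glued faces → V=35, E=77, F=44.
Check: V − E + F = 35 − 77 + 44 = 2.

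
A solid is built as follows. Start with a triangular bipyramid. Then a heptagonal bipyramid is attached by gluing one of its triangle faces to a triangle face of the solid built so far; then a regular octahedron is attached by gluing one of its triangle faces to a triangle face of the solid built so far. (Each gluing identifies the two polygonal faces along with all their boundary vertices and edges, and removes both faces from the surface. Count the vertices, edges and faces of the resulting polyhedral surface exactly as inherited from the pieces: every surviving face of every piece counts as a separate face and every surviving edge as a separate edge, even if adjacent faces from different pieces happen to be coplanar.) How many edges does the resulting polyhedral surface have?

A triangular bipyramid: V=5, E=9, F=6.
Attach a heptagonal bipyramid (V=9, E=21, F=14) along a 3-gon: merge 3 vertices and 3 edges, delete both glued faces → V=11, E=27, F=18.
Attach a regular octahedron (V=6, E=12, F=8) along a 3-gon: merge 3 vertices and 3 edges, delete both glued faces → V=14, E=36, F=24.
Check: V − E + F = 14 − 36 + 24 = 2.

36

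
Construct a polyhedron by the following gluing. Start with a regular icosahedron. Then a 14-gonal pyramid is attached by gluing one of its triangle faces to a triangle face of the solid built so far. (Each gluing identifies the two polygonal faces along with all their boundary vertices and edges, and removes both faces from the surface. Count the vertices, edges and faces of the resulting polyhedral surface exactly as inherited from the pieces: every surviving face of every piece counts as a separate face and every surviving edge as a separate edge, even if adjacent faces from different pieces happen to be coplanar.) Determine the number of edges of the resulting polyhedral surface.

55

A regular icosahedron: V=12, E=30, F=20.
Attach a 14-gonal pyramid (V=15, E=28, F=15) along a 3-gon: merge 3 vertices and 3 edges, delete both glued faces → V=24, E=55, F=33.
Check: V − E + F = 24 − 55 + 33 = 2.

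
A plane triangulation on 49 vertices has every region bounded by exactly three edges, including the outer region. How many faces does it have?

94

In a plane triangulation 3F = 2E and V − E + F = 2, so F = 2V − 4 = 2·49 − 4 = 94.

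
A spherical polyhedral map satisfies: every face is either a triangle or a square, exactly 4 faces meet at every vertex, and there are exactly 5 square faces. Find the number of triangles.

Let x be the number of triangles; then F = 5 + x.
Edge–face incidences: 2E = 4·5 + 3·x = 20 + 3x.
Every vertex has degree 4, so 4V = 2E.
Euler: V − E + F = 2 ⇒ (2E)/4 − E + (5 + x) = 2.
Multiply by 8: 2·(2E) − 4·(2E) + 8·(5 + x) = 16, i.e. 40 + 8x − 2·(20 + 3x) = 16.
Collecting terms: 2x = 16, so x = 8.
Then 2E = 20 + 3·8 = 44, so E = 22, V = 2E/4 = 11, F = 5 + 8 = 13.

8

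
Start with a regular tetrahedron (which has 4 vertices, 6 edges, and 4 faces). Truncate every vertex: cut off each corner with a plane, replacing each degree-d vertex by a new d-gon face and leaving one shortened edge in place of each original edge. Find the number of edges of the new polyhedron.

Truncation replaces each original edge-end by a new vertex, so V′ = 2E = 12.
Each original edge survives, and each old vertex of degree d contributes d new edges; summing degrees gives Σd = 2E, so E′ = E + 2E = 3E = 18.
Each original face survives and each original vertex becomes one new face: F′ = F + V = 8.

18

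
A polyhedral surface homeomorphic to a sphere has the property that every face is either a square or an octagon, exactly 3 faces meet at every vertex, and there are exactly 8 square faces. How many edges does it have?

24

Let x be the number of octagons; then F = 8 + x.
Edge–face incidences: 2E = 4·8 + 8·x = 32 + 8x.
Every vertex has degree 3, so 3V = 2E.
Euler: V − E + F = 2 ⇒ (2E)/3 − E + (8 + x) = 2.
Multiply by 6: 2·(2E) − 3·(2E) + 6·(8 + x) = 12, i.e. 48 + 6x − (32 + 8x) = 12.
Collecting terms: −2x + 16 = 12, so −2x = −4, so x = 2.
Then 2E = 32 + 8·2 = 48, so E = 24, V = 2E/3 = 16, F = 8 + 2 = 10.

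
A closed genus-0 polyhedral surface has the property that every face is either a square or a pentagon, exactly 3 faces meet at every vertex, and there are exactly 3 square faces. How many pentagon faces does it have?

6

Let x be the number of pentagons; then F = 3 + x.
Edge–face incidences: 2E = 4·3 + 5·x = 12 + 5x.
Every vertex has degree 3, so 3V = 2E.
Euler: V − E + F = 2 ⇒ (2E)/3 − E + (3 + x) = 2.
Multiply by 6: 2·(2E) − 3·(2E) + 6·(3 + x) = 12, i.e. 18 + 6x − (12 + 5x) = 12.
Collecting terms: x + 6 = 12, so x = 6.
Then 2E = 12 + 5·6 = 42, so E = 21, V = 2E/3 = 14, F = 3 + 6 = 9.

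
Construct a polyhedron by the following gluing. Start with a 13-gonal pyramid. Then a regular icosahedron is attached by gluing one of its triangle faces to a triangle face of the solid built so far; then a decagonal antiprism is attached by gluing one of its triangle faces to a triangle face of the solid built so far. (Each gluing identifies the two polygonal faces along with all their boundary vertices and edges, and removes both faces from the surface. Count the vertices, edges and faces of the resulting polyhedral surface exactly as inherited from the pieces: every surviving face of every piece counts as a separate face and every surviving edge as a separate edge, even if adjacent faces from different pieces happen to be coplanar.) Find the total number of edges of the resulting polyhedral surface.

A 13-gonal pyramid: V=14, E=26, F=14.
Attach a regular icosahedron (V=12, E=30, F=20) along a 3-gon: merge 3 vertices and 3 edges, delete both glued faces → V=23, E=53, F=32.
Attach a decagonal antiprism (V=20, E=40, F=22) along a 3-gon: merge 3 vertices and 3 edges, delete both glued faces → V=40, E=90, F=52.
Check: V − E + F = 40 − 90 + 52 = 2.

90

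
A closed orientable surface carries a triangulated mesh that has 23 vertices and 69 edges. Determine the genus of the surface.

1

Every face is a triangle and each edge borders two faces, so 3F = 2·69, giving F = 46.
χ = V − E + F = 23 − 69 + 46 = 0.
For a closed orientable surface χ = 2 − 2g, so g = (2 − (0))/2 = 1.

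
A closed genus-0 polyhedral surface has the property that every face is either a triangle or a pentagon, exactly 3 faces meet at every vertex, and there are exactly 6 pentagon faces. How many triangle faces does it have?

Let x be the number of triangles; then F = 6 + x.
Edge–face incidences: 2E = 5·6 + 3·x = 30 + 3x.
Every vertex has degree 3, so 3V = 2E.
Euler: V − E + F = 2 ⇒ (2E)/3 − E + (6 + x) = 2.
Multiply by 6: 2·(2E) − 3·(2E) + 6·(6 + x) = 12, i.e. 36 + 6x − (30 + 3x) = 12.
Collecting terms: 3x + 6 = 12, so 3x = 6, so x = 2.
Then 2E = 30 + 3·2 = 36, so E = 18, V = 2E/3 = 12, F = 6 + 2 = 8.

2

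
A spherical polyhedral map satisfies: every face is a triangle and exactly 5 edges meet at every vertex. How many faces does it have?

Each face has 3 edges and each edge borders two faces, so 2E = 3F.
Each vertex has degree 5, so 5V = 2E and hence V = 3F/5.
Euler: V − E + F = 2 ⇒ (3F/5) − (3F/2) + F = 2.
Multiply by 10: (6 − 15 + 10)F = 20, i.e. 1F = 20.
So F = 20, E = 3·20/2 = 30, V = 3·20/5 = 12.

20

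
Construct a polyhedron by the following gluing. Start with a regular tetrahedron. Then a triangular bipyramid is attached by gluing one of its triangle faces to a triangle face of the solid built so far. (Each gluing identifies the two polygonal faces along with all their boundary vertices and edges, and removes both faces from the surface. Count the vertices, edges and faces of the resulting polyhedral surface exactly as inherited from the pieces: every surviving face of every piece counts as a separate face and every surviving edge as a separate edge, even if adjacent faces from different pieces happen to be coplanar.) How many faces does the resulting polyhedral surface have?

A regular tetrahedron: V=4, E=6, F=4.
Attach a triangular bipyramid (V=5, E=9, F=6) along a 3-gon: merge 3 vertices and 3 edges, delete both glued faces → V=6, E=12, F=8.
Check: V − E + F = 6 − 12 + 8 = 2.

8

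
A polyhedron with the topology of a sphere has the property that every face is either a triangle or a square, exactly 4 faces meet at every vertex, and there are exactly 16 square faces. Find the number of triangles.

8

Let x be the number of triangles; then F = 16 + x.
Edge–face incidences: 2E = 4·16 + 3·x = 64 + 3x.
Every vertex has degree 4, so 4V = 2E.
Euler: V − E + F = 2 ⇒ (2E)/4 − E + (16 + x) = 2.
Multiply by 8: 2·(2E) − 4·(2E) + 8·(16 + x) = 16, i.e. 128 + 8x − 2·(64 + 3x) = 16.
Collecting terms: 2x = 16, so x = 8.
Then 2E = 64 + 3·8 = 88, so E = 44, V = 2E/4 = 22, F = 16 + 8 = 24.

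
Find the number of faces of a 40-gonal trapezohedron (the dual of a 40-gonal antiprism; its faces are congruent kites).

The n-trapezohedron (dual of the n-antiprism) has V = 2·40 + 2 = 82, E = 4·40 = 160, F = 2·40 = 80.

80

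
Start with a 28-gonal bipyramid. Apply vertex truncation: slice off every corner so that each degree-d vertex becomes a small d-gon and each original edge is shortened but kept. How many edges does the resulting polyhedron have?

The base solid has V = 30, E = 84, F = 56.
Truncation replaces each original edge-end by a new vertex, so V′ = 2E = 168.
Each original edge survives, and each old vertex of degree d contributes d new edges; summing degrees gives Σd = 2E, so E′ = E + 2E = 3E = 252.
Each original face survives and each original vertex becomes one new face: F′ = F + V = 86.

252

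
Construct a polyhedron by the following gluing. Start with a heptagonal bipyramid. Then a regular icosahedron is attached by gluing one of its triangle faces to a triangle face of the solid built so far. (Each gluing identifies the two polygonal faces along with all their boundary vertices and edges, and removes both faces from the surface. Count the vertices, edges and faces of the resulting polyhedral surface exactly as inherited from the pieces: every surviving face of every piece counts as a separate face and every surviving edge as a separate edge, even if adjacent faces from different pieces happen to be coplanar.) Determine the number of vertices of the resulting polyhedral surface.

18

A heptagonal bipyramid: V=9, E=21, F=14.
Attach a regular icosahedron (V=12, E=30, F=20) along a 3-gon: merge 3 vertices and 3 edges, delete both glued faces → V=18, E=48, F=32.
Check: V − E + F = 18 − 48 + 32 = 2.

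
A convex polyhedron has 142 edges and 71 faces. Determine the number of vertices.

Here V − E + F = 2.
V = 2 + E − F = 2 + 142 − 71 = 73.

73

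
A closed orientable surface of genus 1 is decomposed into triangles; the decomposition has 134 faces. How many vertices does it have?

χ = 2 − 2·1 = 0, and every face is a triangle so 3F = 2E.
E = 3·134/2 = 201. Then V = 0 + E − F = 0 + 201 − 134 = 67.

67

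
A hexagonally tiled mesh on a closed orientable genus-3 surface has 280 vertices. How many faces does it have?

χ = 2 − 2·3 = -4, and every face is a hexagon so 6F = 2E.
V − E + F = -4 with E = 6F/2 gives 280 − (6/2 − 1)·F = -4, so F = 142 and E = 426.

142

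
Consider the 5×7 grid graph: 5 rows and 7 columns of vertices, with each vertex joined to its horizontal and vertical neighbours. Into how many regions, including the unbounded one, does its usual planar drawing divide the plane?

25

The grid has V = 5·7 = 35 vertices and E = 5·6 + 7·4 = 58 edges.
F = 2 − V + E = 2 − 35 + 58 = 25.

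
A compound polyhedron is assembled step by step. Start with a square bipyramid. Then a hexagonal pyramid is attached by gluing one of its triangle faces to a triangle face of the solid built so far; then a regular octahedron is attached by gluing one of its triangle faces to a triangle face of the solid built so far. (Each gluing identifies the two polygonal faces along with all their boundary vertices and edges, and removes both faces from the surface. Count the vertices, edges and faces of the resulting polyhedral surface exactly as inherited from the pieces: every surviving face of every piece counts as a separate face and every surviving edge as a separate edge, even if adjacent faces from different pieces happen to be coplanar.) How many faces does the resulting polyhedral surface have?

19

A square bipyramid: V=6, E=12, F=8.
Attach a hexagonal pyramid (V=7, E=12, F=7) along a 3-gon: merge 3 vertices and 3 edges, delete both glued faces → V=10, E=21, F=13.
Attach a regular octahedron (V=6, E=12, F=8) along a 3-gon: merge 3 vertices and 3 edges, delete both glued faces → V=13, E=30, F=19.
Check: V − E + F = 13 − 30 + 19 = 2.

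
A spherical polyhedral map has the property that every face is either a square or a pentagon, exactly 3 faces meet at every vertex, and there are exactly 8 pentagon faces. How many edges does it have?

24

Let x be the number of squares; then F = 8 + x.
Edge–face incidences: 2E = 5·8 + 4·x = 40 + 4x.
Every vertex has degree 3, so 3V = 2E.
Euler: V − E + F = 2 ⇒ (2E)/3 − E + (8 + x) = 2.
Multiply by 6: 2·(2E) − 3·(2E) + 6·(8 + x) = 12, i.e. 48 + 6x − (40 + 4x) = 12.
Collecting terms: 2x + 8 = 12, so 2x = 4, so x = 2.
Then 2E = 40 + 4·2 = 48, so E = 24, V = 2E/3 = 16, F = 8 + 2 = 10.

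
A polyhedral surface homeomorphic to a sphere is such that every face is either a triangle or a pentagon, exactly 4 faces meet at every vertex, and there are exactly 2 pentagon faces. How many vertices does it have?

Let x be the number of triangles; then F = 2 + x.
Edge–face incidences: 2E = 5·2 + 3·x = 10 + 3x.
Every vertex has degree 4, so 4V = 2E.
Euler: V − E + F = 2 ⇒ (2E)/4 − E + (2 + x) = 2.
Multiply by 8: 2·(2E) − 4·(2E) + 8·(2 + x) = 16, i.e. 16 + 8x − 2·(10 + 3x) = 16.
Collecting terms: 2x − 4 = 16, so 2x = 20, so x = 10.
Then 2E = 10 + 3·10 = 40, so E = 20, V = 2E/4 = 10, F = 2 + 10 = 12.

10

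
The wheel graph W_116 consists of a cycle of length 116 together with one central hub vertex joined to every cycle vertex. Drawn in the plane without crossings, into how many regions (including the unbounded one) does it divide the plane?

W_116 has V = 116 + 1 = 117 vertices and E = 2·116 = 232 edges.
By Euler's formula F = 2 − V + E = 2 − 117 + 232 = 117.

117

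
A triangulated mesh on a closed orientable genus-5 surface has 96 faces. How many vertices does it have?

40

χ = 2 − 2·5 = -8, and every face is a triangle so 3F = 2E.
E = 3·96/2 = 144. Then V = -8 + E − F = -8 + 144 − 96 = 40.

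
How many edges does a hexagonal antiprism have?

An antiprism on an n-gon has two n-gon caps and 2n triangles: V = 2·6 = 12, E = 4·6 = 24, F = 2·6 + 2 = 14.
Check: V − E + F = 12 − 24 + 14 = 2.

24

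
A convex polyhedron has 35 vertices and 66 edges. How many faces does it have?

Here V − E + F = 2.
F = 2 − V + E = 2 − 35 + 66 = 33.

33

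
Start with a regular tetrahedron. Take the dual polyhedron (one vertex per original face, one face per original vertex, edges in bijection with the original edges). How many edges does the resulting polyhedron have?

The base solid has V = 4, E = 6, F = 4.
The dual swaps V and F and preserves E: V′ = F = 4, E′ = E = 6, F′ = V = 4.

6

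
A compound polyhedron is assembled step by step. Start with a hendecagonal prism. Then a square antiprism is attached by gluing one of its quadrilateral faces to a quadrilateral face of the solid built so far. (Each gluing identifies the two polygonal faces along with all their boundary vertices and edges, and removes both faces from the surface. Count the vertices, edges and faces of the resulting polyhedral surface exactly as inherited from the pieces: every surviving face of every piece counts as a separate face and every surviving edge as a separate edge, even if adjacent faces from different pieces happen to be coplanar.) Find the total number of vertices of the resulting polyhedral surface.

26

A hendecagonal prism: V=22, E=33, F=13.
Attach a square antiprism (V=8, E=16, F=10) along a 4-gon: merge 4 vertices and 4 edges, delete both glued faces → V=26, E=45, F=21.
Check: V − E + F = 26 − 45 + 21 = 2.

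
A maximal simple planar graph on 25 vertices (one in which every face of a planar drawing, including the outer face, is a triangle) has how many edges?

69

In a plane triangulation 3F = 2E and V − E + F = 2, so E = 3V − 6 = 3·25 − 6 = 69.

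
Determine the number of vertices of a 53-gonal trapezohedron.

108

The n-trapezohedron (dual of the n-antiprism) has V = 2·53 + 2 = 108, E = 4·53 = 212, F = 2·53 = 106.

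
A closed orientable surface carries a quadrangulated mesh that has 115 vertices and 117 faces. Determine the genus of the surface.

Every face is a square, so 2E = 4·117 = 468, giving E = 234.
χ = V − E + F = 115 − 234 + 117 = -2.
For a closed orientable surface χ = 2 − 2g, so g = (2 − (-2))/2 = 2.

2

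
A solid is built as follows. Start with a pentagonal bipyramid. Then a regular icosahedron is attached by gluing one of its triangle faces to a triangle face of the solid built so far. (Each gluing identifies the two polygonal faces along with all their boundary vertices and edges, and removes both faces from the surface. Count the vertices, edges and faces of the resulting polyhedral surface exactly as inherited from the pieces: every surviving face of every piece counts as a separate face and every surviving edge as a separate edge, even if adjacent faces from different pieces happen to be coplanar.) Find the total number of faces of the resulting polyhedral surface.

28

A pentagonal bipyramid: V=7, E=15, F=10.
Attach a regular icosahedron (V=12, E=30, F=20) along a 3-gon: merge 3 vertices and 3 edges, delete both glued faces → V=16, E=42, F=28.
Check: V − E + F = 16 − 42 + 28 = 2.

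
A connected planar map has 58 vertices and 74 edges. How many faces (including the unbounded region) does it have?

Euler's formula for a connected plane graph: V − E + F = 2, so F = 2 − 58 + 74 = 18.

18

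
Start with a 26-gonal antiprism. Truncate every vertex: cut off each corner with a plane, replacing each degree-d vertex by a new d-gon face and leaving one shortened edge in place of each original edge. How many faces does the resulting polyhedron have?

The base solid has V = 52, E = 104, F = 54.
Truncation replaces each original edge-end by a new vertex, so V′ = 2E = 208.
Each original edge survives, and each old vertex of degree d contributes d new edges; summing degrees gives Σd = 2E, so E′ = E + 2E = 3E = 312.
Each original face survives and each original vertex becomes one new face: F′ = F + V = 106.

106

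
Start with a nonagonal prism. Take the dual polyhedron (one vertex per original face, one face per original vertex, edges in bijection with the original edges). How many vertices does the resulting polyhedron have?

11

The base solid has V = 18, E = 27, F = 11.
The dual swaps V and F and preserves E: V′ = F = 11, E′ = E = 27, F′ = V = 18.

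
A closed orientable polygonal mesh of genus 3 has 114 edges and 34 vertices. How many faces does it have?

76

For a closed orientable surface of genus 3, χ = 2 − 2·3 = -4.
F = -4 − V + E = -4 − 34 + 114 = 76.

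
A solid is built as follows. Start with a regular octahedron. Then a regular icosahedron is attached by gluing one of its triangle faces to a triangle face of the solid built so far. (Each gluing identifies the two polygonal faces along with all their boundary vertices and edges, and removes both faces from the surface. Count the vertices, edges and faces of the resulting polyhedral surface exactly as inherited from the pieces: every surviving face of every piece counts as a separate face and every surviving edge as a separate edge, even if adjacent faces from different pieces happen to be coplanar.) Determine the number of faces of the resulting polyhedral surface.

A regular octahedron: V=6, E=12, F=8.
Attach a regular icosahedron (V=12, E=30, F=20) along a 3-gon: merge 3 vertices and 3 edges, delete both glued faces → V=15, E=39, F=26.
Check: V − E + F = 15 − 39 + 26 = 2.

26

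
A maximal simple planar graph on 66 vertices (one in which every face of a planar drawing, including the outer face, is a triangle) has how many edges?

192

In a plane triangulation 3F = 2E and V − E + F = 2, so E = 3V − 6 = 3·66 − 6 = 192.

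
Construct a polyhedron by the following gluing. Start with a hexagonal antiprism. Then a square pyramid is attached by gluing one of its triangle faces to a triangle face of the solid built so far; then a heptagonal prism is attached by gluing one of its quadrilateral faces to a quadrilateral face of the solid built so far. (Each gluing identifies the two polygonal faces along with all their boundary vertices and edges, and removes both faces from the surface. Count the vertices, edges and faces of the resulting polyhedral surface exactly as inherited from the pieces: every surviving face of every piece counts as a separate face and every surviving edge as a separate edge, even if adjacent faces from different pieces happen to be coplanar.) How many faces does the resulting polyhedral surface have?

A hexagonal antiprism: V=12, E=24, F=14.
Attach a square pyramid (V=5, E=8, F=5) along a 3-gon: merge 3 vertices and 3 edges, delete both glued faces → V=14, E=29, F=17.
Attach a heptagonal prism (V=14, E=21, F=9) along a 4-gon: merge 4 vertices and 4 edges, delete both glued faces → V=24, E=46, F=24.
Check: V − E + F = 24 − 46 + 24 = 2.

24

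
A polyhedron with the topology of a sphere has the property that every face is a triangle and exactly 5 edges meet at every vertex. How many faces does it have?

Each face has 3 edges and each edge borders two faces, so 2E = 3F.
Each vertex has degree 5, so 5V = 2E and hence V = 3F/5.
Euler: V − E + F = 2 ⇒ (3F/5) − (3F/2) + F = 2.
Multiply by 10: (6 − 15 + 10)F = 20, i.e. 1F = 20.
So F = 20, E = 3·20/2 = 30, V = 3·20/5 = 12.

20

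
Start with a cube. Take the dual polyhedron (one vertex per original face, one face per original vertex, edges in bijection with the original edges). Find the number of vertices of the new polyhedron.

The base solid has V = 8, E = 12, F = 6.
The dual swaps V and F and preserves E: V′ = F = 6, E′ = E = 12, F′ = V = 8.

6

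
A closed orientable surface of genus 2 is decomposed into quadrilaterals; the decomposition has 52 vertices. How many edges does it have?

χ = 2 − 2·2 = -2, and every face is a square so 4F = 2E.
V − E + F = -2 with E = 4F/2 gives 52 − (4/2 − 1)·F = -2, so F = 54 and E = 108.

108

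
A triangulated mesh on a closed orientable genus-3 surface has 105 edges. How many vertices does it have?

χ = 2 − 2·3 = -4, and every face is a triangle so 3F = 2E.
F = 2E/3 = 70. Then V = -4 + E − F = -4 + 105 − 70 = 31.

31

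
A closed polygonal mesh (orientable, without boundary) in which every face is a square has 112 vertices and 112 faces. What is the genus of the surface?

Every face is a square, so 2E = 4·112 = 448, giving E = 224.
χ = V − E + F = 112 − 224 + 112 = 0.
For a closed orientable surface χ = 2 − 2g, so g = (2 − (0))/2 = 1.

1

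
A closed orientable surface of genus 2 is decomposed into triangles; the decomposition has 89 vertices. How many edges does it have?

χ = 2 − 2·2 = -2, and every face is a triangle so 3F = 2E.
V − E + F = -2 with E = 3F/2 gives 89 − (3/2 − 1)·F = -2, so F = 182 and E = 273.

273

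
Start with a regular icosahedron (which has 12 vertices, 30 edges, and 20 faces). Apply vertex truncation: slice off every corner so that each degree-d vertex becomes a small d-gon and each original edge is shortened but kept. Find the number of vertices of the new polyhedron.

60

Truncation replaces each original edge-end by a new vertex, so V′ = 2E = 60.
Each original edge survives, and each old vertex of degree d contributes d new edges; summing degrees gives Σd = 2E, so E′ = E + 2E = 3E = 90.
Each original face survives and each original vertex becomes one new face: F′ = F + V = 32.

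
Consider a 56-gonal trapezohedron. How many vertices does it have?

114

The n-trapezohedron (dual of the n-antiprism) has V = 2·56 + 2 = 114, E = 4·56 = 224, F = 2·56 = 112.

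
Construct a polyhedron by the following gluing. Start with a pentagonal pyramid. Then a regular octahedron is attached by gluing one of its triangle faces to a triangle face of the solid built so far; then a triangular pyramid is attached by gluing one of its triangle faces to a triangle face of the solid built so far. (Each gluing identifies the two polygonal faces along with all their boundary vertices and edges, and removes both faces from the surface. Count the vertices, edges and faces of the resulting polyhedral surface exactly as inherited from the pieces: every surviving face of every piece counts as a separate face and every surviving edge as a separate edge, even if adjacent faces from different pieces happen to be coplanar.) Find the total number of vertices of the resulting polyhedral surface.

10

A pentagonal pyramid: V=6, E=10, F=6.
Attach a regular octahedron (V=6, E=12, F=8) along a 3-gon: merge 3 vertices and 3 edges, delete both glued faces → V=9, E=19, F=12.
Attach a triangular pyramid (V=4, E=6, F=4) along a 3-gon: merge 3 vertices and 3 edges, delete both glued faces → V=10, E=22, F=14.
Check: V − E + F = 10 − 22 + 14 = 2.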